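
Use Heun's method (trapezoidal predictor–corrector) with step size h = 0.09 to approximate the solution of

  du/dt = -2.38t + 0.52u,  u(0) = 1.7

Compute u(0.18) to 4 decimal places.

1.8273

Heun: k1 = f(t_n, u_n); k2 = f(t_n + h, u_n + h·k1); u_{n+1} = u_n + (h/2)·(k1 + k2).
t=0.000000, u=1.700000:
  k1 = f(0.000000, 1.700000) = 0.884000
  k2 = f(0.090000, 1.779560) = 0.711171
  u ← 1.700000 + (0.09/2)·(0.884000 + 0.711171) = 1.771783
t=0.090000, u=1.771783:
  k1 = f(0.090000, 1.771783) = 0.707127
  k2 = f(0.180000, 1.835424) = 0.526021
  u ← 1.771783 + (0.09/2)·(0.707127 + 0.526021) = 1.827274
u(0.18) ≈ 1.8273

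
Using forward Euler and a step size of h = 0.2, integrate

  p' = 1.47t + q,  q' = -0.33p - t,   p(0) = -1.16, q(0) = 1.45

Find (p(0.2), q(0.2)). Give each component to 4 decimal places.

Euler on (p,q): p_{n+1} = p_n + h·p', q_{n+1} = q_n + h·q'.
0.000000: (-1.160000, 1.450000); f=(1.450000, 0.382800) → (-0.870000, 1.526560)
(p(0.2), q(0.2)) ≈ (-0.8700, 1.5266)

-0.8700, 1.5266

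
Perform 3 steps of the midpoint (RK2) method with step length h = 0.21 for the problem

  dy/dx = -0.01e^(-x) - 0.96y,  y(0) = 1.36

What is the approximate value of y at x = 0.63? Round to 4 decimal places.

0.7430

Midpoint: k1 = f(x_n, y_n); k2 = f(x_n + h/2, y_n + (h/2)·k1); y_{n+1} = y_n + h·k2.
x=0.000000, y=1.360000:
  k1 = f(0.000000, 1.360000) = -1.315600
  k2 = f(0.105000, 1.221862) = -1.181991
  y ← 1.360000 + 0.21·(-1.181991) = 1.111782
x=0.210000, y=1.111782:
  k1 = f(0.210000, 1.111782) = -1.075417
  k2 = f(0.315000, 0.998863) = -0.966207
  y ← 1.111782 + 0.21·(-0.966207) = 0.908879
x=0.420000, y=0.908879:
  k1 = f(0.420000, 0.908879) = -0.879094
  k2 = f(0.525000, 0.816574) = -0.789826
  y ← 0.908879 + 0.21·(-0.789826) = 0.743015
y(0.63) ≈ 0.7430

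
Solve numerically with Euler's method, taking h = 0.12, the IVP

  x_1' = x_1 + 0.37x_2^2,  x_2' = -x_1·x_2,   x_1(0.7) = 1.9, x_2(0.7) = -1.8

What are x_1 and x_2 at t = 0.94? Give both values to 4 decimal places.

Euler on (x_1,x_2): x_1_{n+1} = x_1_n + h·x_1', x_2_{n+1} = x_2_n + h·x_2'.
0.700000: (1.900000, -1.800000); f=(3.098800, 3.420000) → (2.271856, -1.389600)
0.820000: (2.271856, -1.389600); f=(2.986322, 3.156971) → (2.630215, -1.010763)
(x_1(0.94), x_2(0.94)) ≈ (2.6302, -1.0108)

2.6302, -1.0108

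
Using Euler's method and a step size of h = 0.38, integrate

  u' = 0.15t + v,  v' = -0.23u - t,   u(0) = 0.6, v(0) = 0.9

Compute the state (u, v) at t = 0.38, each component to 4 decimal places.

Euler on (u,v): u_{n+1} = u_n + h·u', v_{n+1} = v_n + h·v'.
0.000000: (0.600000, 0.900000); f=(0.900000, -0.138000) → (0.942000, 0.847560)
(u(0.38), v(0.38)) ≈ (0.9420, 0.8476)

0.9420, 0.8476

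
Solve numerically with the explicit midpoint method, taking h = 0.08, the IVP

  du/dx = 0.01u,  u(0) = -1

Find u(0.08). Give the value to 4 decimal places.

Midpoint: k1 = f(x_n, u_n); k2 = f(x_n + h/2, u_n + (h/2)·k1); u_{n+1} = u_n + h·k2.
x=0.000000, u=-1.000000:
  k1 = f(0.000000, -1.000000) = -0.010000
  k2 = f(0.040000, -1.000400) = -0.010004
  u ← -1.000000 + 0.08·(-0.010004) = -1.000800
u(0.08) ≈ -1.0008

-1.0008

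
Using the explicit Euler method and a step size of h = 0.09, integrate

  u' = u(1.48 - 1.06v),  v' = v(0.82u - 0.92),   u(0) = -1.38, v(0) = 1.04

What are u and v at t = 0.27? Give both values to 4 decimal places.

-1.6029, 0.5552

Euler on (u,v): u_{n+1} = u_n + h·u', v_{n+1} = v_n + h·v'.
0.000000: (-1.380000, 1.040000); f=(-0.521088, -2.133664) → (-1.426898, 0.847970)
0.090000: (-1.426898, 0.847970); f=(-0.829244, -1.772306) → (-1.501530, 0.688463)
0.180000: (-1.501530, 0.688463); f=(-1.126492, -1.481059) → (-1.602914, 0.555167)
(u(0.27), v(0.27)) ≈ (-1.6029, 0.5552)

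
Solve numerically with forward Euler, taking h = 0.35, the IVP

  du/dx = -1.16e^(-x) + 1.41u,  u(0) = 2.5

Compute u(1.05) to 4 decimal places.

Euler: u_{n+1} = u_n + h·f(x_n, u_n).
x=0.000000, u=2.500000: f=2.365000 → u ← 2.500000 + 0.35·2.365000 = 3.327750
x=0.350000, u=3.327750: f=3.874689 → u ← 3.327750 + 0.35·3.874689 = 4.683891
x=0.700000, u=4.683891: f=6.028248 → u ← 4.683891 + 0.35·6.028248 = 6.793778
u(1.05) ≈ 6.7938

6.7938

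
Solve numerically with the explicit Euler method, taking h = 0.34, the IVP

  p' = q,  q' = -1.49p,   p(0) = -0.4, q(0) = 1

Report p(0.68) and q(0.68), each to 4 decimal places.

0.3489, 1.2330

Euler on (p,q): p_{n+1} = p_n + h·p', q_{n+1} = q_n + h·q'.
0.000000: (-0.400000, 1.000000); f=(1.000000, 0.596000) → (-0.060000, 1.202640)
0.340000: (-0.060000, 1.202640); f=(1.202640, 0.089400) → (0.348898, 1.233036)
(p(0.68), q(0.68)) ≈ (0.3489, 1.2330)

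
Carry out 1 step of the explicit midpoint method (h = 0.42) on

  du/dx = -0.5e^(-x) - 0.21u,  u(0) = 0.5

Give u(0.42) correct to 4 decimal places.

Midpoint: k1 = f(x_n, u_n); k2 = f(x_n + h/2, u_n + (h/2)·k1); u_{n+1} = u_n + h·k2.
x=0.000000, u=0.500000:
  k1 = f(0.000000, 0.500000) = -0.605000
  k2 = f(0.210000, 0.372950) = -0.483612
  u ← 0.500000 + 0.42·(-0.483612) = 0.296883
u(0.42) ≈ 0.2969

0.2969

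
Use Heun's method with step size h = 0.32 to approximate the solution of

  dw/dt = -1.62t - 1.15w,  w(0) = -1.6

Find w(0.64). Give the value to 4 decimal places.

Heun: k1 = f(t_n, w_n); k2 = f(t_n + h, w_n + h·k1); w_{n+1} = w_n + (h/2)·(k1 + k2).
t=0.000000, w=-1.600000:
  k1 = f(0.000000, -1.600000) = 1.840000
  k2 = f(0.320000, -1.011200) = 0.644480
  w ← -1.600000 + (0.32/2)·(1.840000 + 0.644480) = -1.202483
t=0.320000, w=-1.202483:
  k1 = f(0.320000, -1.202483) = 0.864456
  k2 = f(0.640000, -0.925857) = 0.027936
  w ← -1.202483 + (0.32/2)·(0.864456 + 0.027936) = -1.059701
w(0.64) ≈ -1.0597

-1.0597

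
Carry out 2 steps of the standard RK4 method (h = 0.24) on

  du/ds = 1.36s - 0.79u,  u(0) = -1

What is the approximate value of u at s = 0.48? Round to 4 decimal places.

RK4: k1 = f(s_n, u_n); k2 = f(s_n + h/2, u_n + (h/2)·k1); k3 = f(s_n + h/2, u_n + (h/2)·k2); k4 = f(s_n + h, u_n + h·k3); u_{n+1} = u_n + (h/6)·(k1 + 2k2 + 2k3 + k4).
s=0.000000, u=-1.000000:
  k1 = f(0.000000, -1.000000) = 0.790000
  k2 = f(0.120000, -0.905200) = 0.878308
  k3 = f(0.120000, -0.894603) = 0.869936
  k4 = f(0.240000, -0.791215) = 0.951460
  u ← -1.000000 + (0.24/6)·(k1 + 2k2 + 2k3 + k4) = -0.790482
s=0.240000, u=-0.790482:
  k1 = f(0.240000, -0.790482) = 0.950881
  k2 = f(0.360000, -0.676376) = 1.023937
  k3 = f(0.360000, -0.667610) = 1.017012
  k4 = f(0.480000, -0.546399) = 1.084455
  u ← -0.790482 + (0.24/6)·(k1 + 2k2 + 2k3 + k4) = -0.545793
u(0.48) ≈ -0.5458

-0.5458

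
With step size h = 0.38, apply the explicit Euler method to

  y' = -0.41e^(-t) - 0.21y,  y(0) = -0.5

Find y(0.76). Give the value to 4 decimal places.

-0.6733

Euler: y_{n+1} = y_n + h·f(t_n, y_n).
t=0.000000, y=-0.500000: f=-0.305000 → y ← -0.500000 + 0.38·(-0.305000) = -0.615900
t=0.380000, y=-0.615900: f=-0.151044 → y ← -0.615900 + 0.38·(-0.151044) = -0.673297
y(0.76) ≈ -0.6733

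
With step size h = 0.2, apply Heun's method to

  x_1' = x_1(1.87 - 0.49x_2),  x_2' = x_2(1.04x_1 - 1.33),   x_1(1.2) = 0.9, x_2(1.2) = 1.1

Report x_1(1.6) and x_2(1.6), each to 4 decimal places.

1.5412, 1.0539

Heun on (x_1,x_2): k1 = f(t_n, state_n); k2 = f(t_n + h, state_n + h·k1); state_{n+1} = state_n + (h/2)·(k1 + k2).
1.200000: (0.900000, 1.100000)
  k1 = (1.197900, -0.433400)
  predictor → (1.139580, 1.013320)
  k2 = (1.565183, -0.146766)
  → (1.176308, 1.041983)
1.400000: (1.176308, 1.041983)
  k1 = (1.599107, -0.111116)
  predictor → (1.496130, 1.019760)
  k2 = (2.050173, 0.230440)
  → (1.541236, 1.053916)
(x_1(1.6), x_2(1.6)) ≈ (1.5412, 1.0539)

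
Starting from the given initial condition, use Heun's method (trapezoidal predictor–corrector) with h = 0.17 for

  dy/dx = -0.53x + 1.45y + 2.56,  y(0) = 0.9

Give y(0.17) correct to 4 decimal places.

1.6304

Heun: k1 = f(x_n, y_n); k2 = f(x_n + h, y_n + h·k1); y_{n+1} = y_n + (h/2)·(k1 + k2).
x=0.000000, y=0.900000:
  k1 = f(0.000000, 0.900000) = 3.865000
  k2 = f(0.170000, 1.557050) = 4.727623
  y ← 0.900000 + (0.17/2)·(3.865000 + 4.727623) = 1.630373
y(0.17) ≈ 1.6304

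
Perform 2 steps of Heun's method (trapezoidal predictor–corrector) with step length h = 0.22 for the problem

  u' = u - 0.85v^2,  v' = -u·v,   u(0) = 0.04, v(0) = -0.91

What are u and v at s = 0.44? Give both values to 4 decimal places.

Heun on (u,v): k1 = f(s_n, state_n); k2 = f(s_n + h, state_n + h·k1); state_{n+1} = state_n + (h/2)·(k1 + k2).
0.000000: (0.040000, -0.910000)
  k1 = (-0.663885, 0.036400)
  predictor → (-0.106055, -0.901992)
  k2 = (-0.797606, -0.095660)
  → (-0.120764, -0.916519)
0.220000: (-0.120764, -0.916519)
  k1 = (-0.834769, -0.110682)
  predictor → (-0.304413, -0.940869)
  k2 = (-1.056862, -0.286413)
  → (-0.328843, -0.960199)
(u(0.44), v(0.44)) ≈ (-0.3288, -0.9602)

-0.3288, -0.9602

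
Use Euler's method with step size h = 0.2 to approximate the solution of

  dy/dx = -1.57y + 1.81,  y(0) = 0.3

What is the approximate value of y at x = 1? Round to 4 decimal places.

Euler: y_{n+1} = y_n + h·f(x_n, y_n).
x=0.000000, y=0.300000: f=1.339000 → y ← 0.300000 + 0.2·1.339000 = 0.567800
x=0.200000, y=0.567800: f=0.918554 → y ← 0.567800 + 0.2·0.918554 = 0.751511
x=0.400000, y=0.751511: f=0.630128 → y ← 0.751511 + 0.2·0.630128 = 0.877536
x=0.600000, y=0.877536: f=0.432268 → y ← 0.877536 + 0.2·0.432268 = 0.963990
x=0.800000, y=0.963990: f=0.296536 → y ← 0.963990 + 0.2·0.296536 = 1.023297
y(1) ≈ 1.0233

1.0233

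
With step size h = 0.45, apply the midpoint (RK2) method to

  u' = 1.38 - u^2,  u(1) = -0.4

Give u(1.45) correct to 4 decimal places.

0.2139

Midpoint: k1 = f(t_n, u_n); k2 = f(t_n + h/2, u_n + (h/2)·k1); u_{n+1} = u_n + h·k2.
t=1.000000, u=-0.400000:
  k1 = f(1.000000, -0.400000) = 1.220000
  k2 = f(1.225000, -0.125500) = 1.364250
  u ← -0.400000 + 0.45·1.364250 = 0.213912
u(1.45) ≈ 0.2139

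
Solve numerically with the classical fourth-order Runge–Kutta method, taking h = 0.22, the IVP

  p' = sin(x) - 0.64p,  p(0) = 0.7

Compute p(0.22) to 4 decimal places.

RK4: k1 = f(x_n, p_n); k2 = f(x_n + h/2, p_n + (h/2)·k1); k3 = f(x_n + h/2, p_n + (h/2)·k2); k4 = f(x_n + h, p_n + h·k3); p_{n+1} = p_n + (h/6)·(k1 + 2k2 + 2k3 + k4).
x=0.000000, p=0.700000:
  k1 = f(0.000000, 0.700000) = -0.448000
  k2 = f(0.110000, 0.650720) = -0.306682
  k3 = f(0.110000, 0.666265) = -0.316631
  k4 = f(0.220000, 0.630341) = -0.185189
  p ← 0.700000 + (0.22/6)·(k1 + 2k2 + 2k3 + k4) = 0.631073
p(0.22) ≈ 0.6311

0.6311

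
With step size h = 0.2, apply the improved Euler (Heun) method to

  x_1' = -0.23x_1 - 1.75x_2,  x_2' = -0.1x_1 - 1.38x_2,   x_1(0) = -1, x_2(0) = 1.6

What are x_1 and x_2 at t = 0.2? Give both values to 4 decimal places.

-1.4284, 1.2417

Heun on (x_1,x_2): k1 = f(t_n, state_n); k2 = f(t_n + h, state_n + h·k1); state_{n+1} = state_n + (h/2)·(k1 + k2).
0.000000: (-1.000000, 1.600000)
  k1 = (-2.570000, -2.108000)
  predictor → (-1.514000, 1.178400)
  k2 = (-1.713980, -1.474792)
  → (-1.428398, 1.241721)
(x_1(0.2), x_2(0.2)) ≈ (-1.4284, 1.2417)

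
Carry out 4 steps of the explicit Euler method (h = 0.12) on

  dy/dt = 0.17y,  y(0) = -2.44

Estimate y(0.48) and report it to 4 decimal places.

Euler: y_{n+1} = y_n + h·f(t_n, y_n).
t=0.000000, y=-2.440000: f=-0.414800 → y ← -2.440000 + 0.12·(-0.414800) = -2.489776
t=0.120000, y=-2.489776: f=-0.423262 → y ← -2.489776 + 0.12·(-0.423262) = -2.540567
t=0.240000, y=-2.540567: f=-0.431896 → y ← -2.540567 + 0.12·(-0.431896) = -2.592395
t=0.360000, y=-2.592395: f=-0.440707 → y ← -2.592395 + 0.12·(-0.440707) = -2.645280
y(0.48) ≈ -2.6453

-2.6453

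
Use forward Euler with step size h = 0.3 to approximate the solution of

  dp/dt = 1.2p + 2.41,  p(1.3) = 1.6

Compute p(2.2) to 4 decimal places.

7.0683

Euler: p_{n+1} = p_n + h·f(t_n, p_n).
t=1.300000, p=1.600000: f=4.330000 → p ← 1.600000 + 0.3·4.330000 = 2.899000
t=1.600000, p=2.899000: f=5.888800 → p ← 2.899000 + 0.3·5.888800 = 4.665640
t=1.900000, p=4.665640: f=8.008768 → p ← 4.665640 + 0.3·8.008768 = 7.068270
p(2.2) ≈ 7.0683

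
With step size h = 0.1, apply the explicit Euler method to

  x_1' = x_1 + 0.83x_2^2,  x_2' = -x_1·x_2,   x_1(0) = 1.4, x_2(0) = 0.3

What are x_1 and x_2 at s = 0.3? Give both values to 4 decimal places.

1.8825, 0.1808

Euler on (x_1,x_2): x_1_{n+1} = x_1_n + h·x_1', x_2_{n+1} = x_2_n + h·x_2'.
0.000000: (1.400000, 0.300000); f=(1.474700, -0.420000) → (1.547470, 0.258000)
0.100000: (1.547470, 0.258000); f=(1.602718, -0.399247) → (1.707742, 0.218075)
0.200000: (1.707742, 0.218075); f=(1.747214, -0.372416) → (1.882463, 0.180834)
(x_1(0.3), x_2(0.3)) ≈ (1.8825, 0.1808)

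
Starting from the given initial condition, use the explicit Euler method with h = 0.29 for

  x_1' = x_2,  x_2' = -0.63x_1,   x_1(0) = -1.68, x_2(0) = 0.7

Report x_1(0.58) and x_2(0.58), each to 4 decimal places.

-1.1850, 1.2768

Euler on (x_1,x_2): x_1_{n+1} = x_1_n + h·x_1', x_2_{n+1} = x_2_n + h·x_2'.
0.000000: (-1.680000, 0.700000); f=(0.700000, 1.058400) → (-1.477000, 1.006936)
0.290000: (-1.477000, 1.006936); f=(1.006936, 0.930510) → (-1.184989, 1.276784)
(x_1(0.58), x_2(0.58)) ≈ (-1.1850, 1.2768)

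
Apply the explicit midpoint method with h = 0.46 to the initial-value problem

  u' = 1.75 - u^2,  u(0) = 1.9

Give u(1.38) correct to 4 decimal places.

Midpoint: k1 = f(t_n, u_n); k2 = f(t_n + h/2, u_n + (h/2)·k1); u_{n+1} = u_n + h·k2.
t=0.000000, u=1.900000:
  k1 = f(0.000000, 1.900000) = -1.860000
  k2 = f(0.230000, 1.472200) = -0.417373
  u ← 1.900000 + 0.46·(-0.417373) = 1.708008
t=0.460000, u=1.708008:
  k1 = f(0.460000, 1.708008) = -1.167293
  k2 = f(0.690000, 1.439531) = -0.322250
  u ← 1.708008 + 0.46·(-0.322250) = 1.559774
t=0.920000, u=1.559774:
  k1 = f(0.920000, 1.559774) = -0.682894
  k2 = f(1.150000, 1.402708) = -0.217590
  u ← 1.559774 + 0.46·(-0.217590) = 1.459682
u(1.38) ≈ 1.4597

1.4597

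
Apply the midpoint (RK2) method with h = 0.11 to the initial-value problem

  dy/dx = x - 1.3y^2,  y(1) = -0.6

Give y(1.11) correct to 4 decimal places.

Midpoint: k1 = f(x_n, y_n); k2 = f(x_n + h/2, y_n + (h/2)·k1); y_{n+1} = y_n + h·k2.
x=1.000000, y=-0.600000:
  k1 = f(1.000000, -0.600000) = 0.532000
  k2 = f(1.055000, -0.570740) = 0.631533
  y ← -0.600000 + 0.11·0.631533 = -0.530531
y(1.11) ≈ -0.5305

-0.5305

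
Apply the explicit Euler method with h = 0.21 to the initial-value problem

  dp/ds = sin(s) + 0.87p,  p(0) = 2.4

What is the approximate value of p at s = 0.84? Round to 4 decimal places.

Euler: p_{n+1} = p_n + h·f(s_n, p_n).
s=0.000000, p=2.400000: f=2.088000 → p ← 2.400000 + 0.21·2.088000 = 2.838480
s=0.210000, p=2.838480: f=2.677937 → p ← 2.838480 + 0.21·2.677937 = 3.400847
s=0.420000, p=3.400847: f=3.366497 → p ← 3.400847 + 0.21·3.366497 = 4.107811
s=0.630000, p=4.107811: f=4.162941 → p ← 4.107811 + 0.21·4.162941 = 4.982029
p(0.84) ≈ 4.9820

4.9820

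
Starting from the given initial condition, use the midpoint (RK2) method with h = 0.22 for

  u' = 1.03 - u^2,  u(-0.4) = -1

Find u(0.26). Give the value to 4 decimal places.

Midpoint: k1 = f(s_n, u_n); k2 = f(s_n + h/2, u_n + (h/2)·k1); u_{n+1} = u_n + h·k2.
s=-0.400000, u=-1.000000:
  k1 = f(-0.400000, -1.000000) = 0.030000
  k2 = f(-0.290000, -0.996700) = 0.036589
  u ← -1.000000 + 0.22·0.036589 = -0.991950
s=-0.180000, u=-0.991950:
  k1 = f(-0.180000, -0.991950) = 0.046034
  k2 = f(-0.070000, -0.986887) = 0.056055
  u ← -0.991950 + 0.22·0.056055 = -0.979618
s=0.040000, u=-0.979618:
  k1 = f(0.040000, -0.979618) = 0.070348
  k2 = f(0.150000, -0.971880) = 0.085449
  u ← -0.979618 + 0.22·0.085449 = -0.960820
u(0.26) ≈ -0.9608

-0.9608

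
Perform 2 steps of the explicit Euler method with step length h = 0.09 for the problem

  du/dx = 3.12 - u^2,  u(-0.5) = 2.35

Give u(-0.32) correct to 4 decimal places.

Euler: u_{n+1} = u_n + h·f(x_n, u_n).
x=-0.500000, u=2.350000: f=-2.402500 → u ← 2.350000 + 0.09·(-2.402500) = 2.133775
x=-0.410000, u=2.133775: f=-1.432996 → u ← 2.133775 + 0.09·(-1.432996) = 2.004805
u(-0.32) ≈ 2.0048

2.0048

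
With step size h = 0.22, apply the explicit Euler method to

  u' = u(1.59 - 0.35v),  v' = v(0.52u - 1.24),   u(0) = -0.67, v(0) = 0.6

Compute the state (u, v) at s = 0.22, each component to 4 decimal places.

Euler on (u,v): u_{n+1} = u_n + h·u', v_{n+1} = v_n + h·v'.
0.000000: (-0.670000, 0.600000); f=(-0.924600, -0.953040) → (-0.873412, 0.390331)
(u(0.22), v(0.22)) ≈ (-0.8734, 0.3903)

-0.8734, 0.3903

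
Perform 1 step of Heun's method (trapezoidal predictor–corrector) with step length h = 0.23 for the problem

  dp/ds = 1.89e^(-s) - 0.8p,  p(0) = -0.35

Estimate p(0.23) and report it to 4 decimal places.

Heun: k1 = f(s_n, p_n); k2 = f(s_n + h, p_n + h·k1); p_{n+1} = p_n + (h/2)·(k1 + k2).
s=0.000000, p=-0.350000:
  k1 = f(0.000000, -0.350000) = 2.170000
  k2 = f(0.230000, 0.149100) = 1.382389
  p ← -0.350000 + (0.23/2)·(2.170000 + 1.382389) = 0.058525
p(0.23) ≈ 0.0585

0.0585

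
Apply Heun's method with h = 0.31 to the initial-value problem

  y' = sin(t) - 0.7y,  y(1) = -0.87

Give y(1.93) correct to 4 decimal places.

Heun: k1 = f(t_n, y_n); k2 = f(t_n + h, y_n + h·k1); y_{n+1} = y_n + (h/2)·(k1 + k2).
t=1.000000, y=-0.870000:
  k1 = f(1.000000, -0.870000) = 1.450471
  k2 = f(1.310000, -0.420354) = 1.260433
  y ← -0.870000 + (0.31/2)·(1.450471 + 1.260433) = -0.449810
t=1.310000, y=-0.449810:
  k1 = f(1.310000, -0.449810) = 1.281052
  k2 = f(1.620000, -0.052684) = 1.035668
  y ← -0.449810 + (0.31/2)·(1.281052 + 1.035668) = -0.090718
t=1.620000, y=-0.090718:
  k1 = f(1.620000, -0.090718) = 1.062293
  k2 = f(1.930000, 0.238592) = 0.769162
  y ← -0.090718 + (0.31/2)·(1.062293 + 0.769162) = 0.193157
y(1.93) ≈ 0.1932

0.1932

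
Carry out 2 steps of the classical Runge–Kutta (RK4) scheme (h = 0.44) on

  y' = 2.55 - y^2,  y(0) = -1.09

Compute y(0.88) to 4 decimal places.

RK4: k1 = f(x_n, y_n); k2 = f(x_n + h/2, y_n + (h/2)·k1); k3 = f(x_n + h/2, y_n + (h/2)·k2); k4 = f(x_n + h, y_n + h·k3); y_{n+1} = y_n + (h/6)·(k1 + 2k2 + 2k3 + k4).
x=0.000000, y=-1.090000:
  k1 = f(0.000000, -1.090000) = 1.361900
  k2 = f(0.220000, -0.790382) = 1.925296
  k3 = f(0.220000, -0.666435) = 2.105865
  k4 = f(0.440000, -0.163420) = 2.523294
  y ← -1.090000 + (0.44/6)·(k1 + 2k2 + 2k3 + k4) = -0.213849
x=0.440000, y=-0.213849:
  k1 = f(0.440000, -0.213849) = 2.504269
  k2 = f(0.660000, 0.337090) = 2.436370
  k3 = f(0.660000, 0.322153) = 2.446218
  k4 = f(0.880000, 0.862487) = 1.806116
  y ← -0.213849 + (0.44/6)·(k1 + 2k2 + 2k3 + k4) = 0.818359
y(0.88) ≈ 0.8184

0.8184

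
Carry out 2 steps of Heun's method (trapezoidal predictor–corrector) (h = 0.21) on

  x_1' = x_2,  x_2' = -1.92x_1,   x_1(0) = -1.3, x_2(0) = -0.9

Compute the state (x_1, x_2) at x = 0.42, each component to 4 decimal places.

Heun on (x_1,x_2): k1 = f(x_n, state_n); k2 = f(x_n + h, state_n + h·k1); state_{n+1} = state_n + (h/2)·(k1 + k2).
0.000000: (-1.300000, -0.900000)
  k1 = (-0.900000, 2.496000)
  predictor → (-1.489000, -0.375840)
  k2 = (-0.375840, 2.858880)
  → (-1.433963, -0.337738)
0.210000: (-1.433963, -0.337738)
  k1 = (-0.337738, 2.753209)
  predictor → (-1.504888, 0.240436)
  k2 = (0.240436, 2.889385)
  → (-1.444180, 0.254735)
(x_1(0.42), x_2(0.42)) ≈ (-1.4442, 0.2547)

-1.4442, 0.2547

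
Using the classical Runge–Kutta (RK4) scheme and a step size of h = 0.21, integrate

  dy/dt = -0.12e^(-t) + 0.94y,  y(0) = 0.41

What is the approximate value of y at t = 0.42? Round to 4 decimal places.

RK4: k1 = f(t_n, y_n); k2 = f(t_n + h/2, y_n + (h/2)·k1); k3 = f(t_n + h/2, y_n + (h/2)·k2); k4 = f(t_n + h, y_n + h·k3); y_{n+1} = y_n + (h/6)·(k1 + 2k2 + 2k3 + k4).
t=0.000000, y=0.410000:
  k1 = f(0.000000, 0.410000) = 0.265400
  k2 = f(0.105000, 0.437867) = 0.303556
  k3 = f(0.105000, 0.441873) = 0.307322
  k4 = f(0.210000, 0.474538) = 0.348795
  y ← 0.410000 + (0.21/6)·(k1 + 2k2 + 2k3 + k4) = 0.474258
t=0.210000, y=0.474258:
  k1 = f(0.210000, 0.474258) = 0.348533
  k2 = f(0.315000, 0.510854) = 0.392628
  k3 = f(0.315000, 0.515484) = 0.396981
  k4 = f(0.420000, 0.557624) = 0.445321
  y ← 0.474258 + (0.21/6)·(k1 + 2k2 + 2k3 + k4) = 0.557316
y(0.42) ≈ 0.5573

0.5573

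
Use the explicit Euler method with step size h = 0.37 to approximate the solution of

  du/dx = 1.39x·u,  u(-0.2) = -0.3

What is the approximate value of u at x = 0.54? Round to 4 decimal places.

-0.2927

Euler: u_{n+1} = u_n + h·f(x_n, u_n).
x=-0.200000, u=-0.300000: f=0.083400 → u ← -0.300000 + 0.37·0.083400 = -0.269142
x=0.170000, u=-0.269142: f=-0.063598 → u ← -0.269142 + 0.37·(-0.063598) = -0.292673
u(0.54) ≈ -0.2927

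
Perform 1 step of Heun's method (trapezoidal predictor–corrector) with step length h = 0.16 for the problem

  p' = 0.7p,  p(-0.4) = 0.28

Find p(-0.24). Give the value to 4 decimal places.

Heun: k1 = f(x_n, p_n); k2 = f(x_n + h, p_n + h·k1); p_{n+1} = p_n + (h/2)·(k1 + k2).
x=-0.400000, p=0.280000:
  k1 = f(-0.400000, 0.280000) = 0.196000
  k2 = f(-0.240000, 0.311360) = 0.217952
  p ← 0.280000 + (0.16/2)·(0.196000 + 0.217952) = 0.313116
p(-0.24) ≈ 0.3131

0.3131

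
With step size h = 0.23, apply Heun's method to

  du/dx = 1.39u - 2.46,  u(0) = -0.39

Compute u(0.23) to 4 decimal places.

-1.1909

Heun: k1 = f(x_n, u_n); k2 = f(x_n + h, u_n + h·k1); u_{n+1} = u_n + (h/2)·(k1 + k2).
x=0.000000, u=-0.390000:
  k1 = f(0.000000, -0.390000) = -3.002100
  k2 = f(0.230000, -1.080483) = -3.961871
  u ← -0.390000 + (0.23/2)·(-3.002100 + (-3.961871)) = -1.190857
u(0.23) ≈ -1.1909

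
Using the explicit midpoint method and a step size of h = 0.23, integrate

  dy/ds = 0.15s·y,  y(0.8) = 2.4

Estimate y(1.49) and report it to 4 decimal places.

2.7013

Midpoint: k1 = f(s_n, y_n); k2 = f(s_n + h/2, y_n + (h/2)·k1); y_{n+1} = y_n + h·k2.
s=0.800000, y=2.400000:
  k1 = f(0.800000, 2.400000) = 0.288000
  k2 = f(0.915000, 2.433120) = 0.333946
  y ← 2.400000 + 0.23·0.333946 = 2.476808
s=1.030000, y=2.476808:
  k1 = f(1.030000, 2.476808) = 0.382667
  k2 = f(1.145000, 2.520814) = 0.432950
  y ← 2.476808 + 0.23·0.432950 = 2.576386
s=1.260000, y=2.576386:
  k1 = f(1.260000, 2.576386) = 0.486937
  k2 = f(1.375000, 2.632384) = 0.542929
  y ← 2.576386 + 0.23·0.542929 = 2.701260
y(1.49) ≈ 2.7013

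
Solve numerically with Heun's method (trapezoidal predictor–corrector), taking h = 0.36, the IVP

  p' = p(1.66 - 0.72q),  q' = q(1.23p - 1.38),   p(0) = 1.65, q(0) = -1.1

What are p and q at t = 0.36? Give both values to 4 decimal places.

3.8529, -1.8249

Heun on (p,q): k1 = f(t_n, state_n); k2 = f(t_n + h, state_n + h·k1); state_{n+1} = state_n + (h/2)·(k1 + k2).
0.000000: (1.650000, -1.100000)
  k1 = (4.045800, -0.714450)
  predictor → (3.106488, -1.357202)
  k2 = (8.192385, -3.312903)
  → (3.852873, -1.824924)
(p(0.36), q(0.36)) ≈ (3.8529, -1.8249)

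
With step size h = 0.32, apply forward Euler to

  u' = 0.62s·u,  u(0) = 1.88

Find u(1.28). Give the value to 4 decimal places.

2.6824

Euler: u_{n+1} = u_n + h·f(s_n, u_n).
s=0.000000, u=1.880000: f=0.000000 → u ← 1.880000 + 0.32·0.000000 = 1.880000
s=0.320000, u=1.880000: f=0.372992 → u ← 1.880000 + 0.32·0.372992 = 1.999357
s=0.640000, u=1.999357: f=0.793345 → u ← 1.999357 + 0.32·0.793345 = 2.253228
s=0.960000, u=2.253228: f=1.341121 → u ← 2.253228 + 0.32·1.341121 = 2.682387
u(1.28) ≈ 2.6824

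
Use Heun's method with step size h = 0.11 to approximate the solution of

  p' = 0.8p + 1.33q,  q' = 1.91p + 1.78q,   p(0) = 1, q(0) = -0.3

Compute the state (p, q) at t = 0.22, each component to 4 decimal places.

Heun on (p,q): k1 = f(t_n, state_n); k2 = f(t_n + h, state_n + h·k1); state_{n+1} = state_n + (h/2)·(k1 + k2).
0.000000: (1.000000, -0.300000)
  k1 = (0.401000, 1.376000)
  predictor → (1.044110, -0.148640)
  k2 = (0.637597, 1.729671)
  → (1.057123, -0.129188)
0.110000: (1.057123, -0.129188)
  k1 = (0.673878, 1.789150)
  predictor → (1.131249, 0.067618)
  k2 = (0.994932, 2.281047)
  → (1.148907, 0.094673)
(p(0.22), q(0.22)) ≈ (1.1489, 0.0947)

1.1489, 0.0947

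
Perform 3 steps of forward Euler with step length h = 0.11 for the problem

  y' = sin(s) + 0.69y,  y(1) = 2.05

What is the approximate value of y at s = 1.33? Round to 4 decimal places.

2.8696

Euler: y_{n+1} = y_n + h·f(s_n, y_n).
s=1.000000, y=2.050000: f=2.255971 → y ← 2.050000 + 0.11·2.255971 = 2.298157
s=1.110000, y=2.298157: f=2.481427 → y ← 2.298157 + 0.11·2.481427 = 2.571114
s=1.220000, y=2.571114: f=2.713168 → y ← 2.571114 + 0.11·2.713168 = 2.869562
y(1.33) ≈ 2.8696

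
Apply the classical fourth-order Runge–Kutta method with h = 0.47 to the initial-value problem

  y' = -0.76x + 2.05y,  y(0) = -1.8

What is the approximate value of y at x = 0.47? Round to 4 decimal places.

-4.8202

RK4: k1 = f(x_n, y_n); k2 = f(x_n + h/2, y_n + (h/2)·k1); k3 = f(x_n + h/2, y_n + (h/2)·k2); k4 = f(x_n + h, y_n + h·k3); y_{n+1} = y_n + (h/6)·(k1 + 2k2 + 2k3 + k4).
x=0.000000, y=-1.800000:
  k1 = f(0.000000, -1.800000) = -3.690000
  k2 = f(0.235000, -2.667150) = -5.646257
  k3 = f(0.235000, -3.126871) = -6.588685
  k4 = f(0.470000, -4.896682) = -10.395398
  y ← -1.800000 + (0.47/6)·(k1 + 2k2 + 2k3 + k4) = -4.820164
y(0.47) ≈ -4.8202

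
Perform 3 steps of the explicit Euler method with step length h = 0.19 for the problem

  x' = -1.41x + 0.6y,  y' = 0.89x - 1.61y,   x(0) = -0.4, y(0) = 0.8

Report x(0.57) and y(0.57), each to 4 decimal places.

Euler on (x,y): x_{n+1} = x_n + h·x', y_{n+1} = y_n + h·y'.
0.000000: (-0.400000, 0.800000); f=(1.044000, -1.644000) → (-0.201640, 0.487640)
0.190000: (-0.201640, 0.487640); f=(0.576896, -0.964560) → (-0.092030, 0.304374)
0.380000: (-0.092030, 0.304374); f=(0.312386, -0.571948) → (-0.032676, 0.195703)
(x(0.57), y(0.57)) ≈ (-0.0327, 0.1957)

-0.0327, 0.1957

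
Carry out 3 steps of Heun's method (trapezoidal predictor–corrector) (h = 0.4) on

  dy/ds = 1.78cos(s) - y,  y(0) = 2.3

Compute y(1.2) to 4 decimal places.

Heun: k1 = f(s_n, y_n); k2 = f(s_n + h, y_n + h·k1); y_{n+1} = y_n + (h/2)·(k1 + k2).
s=0.000000, y=2.300000:
  k1 = f(0.000000, 2.300000) = -0.520000
  k2 = f(0.400000, 2.092000) = -0.452511
  y ← 2.300000 + (0.4/2)·(-0.520000 + (-0.452511)) = 2.105498
s=0.400000, y=2.105498:
  k1 = f(0.400000, 2.105498) = -0.466009
  k2 = f(0.800000, 1.919094) = -0.678956
  y ← 2.105498 + (0.4/2)·(-0.466009 + (-0.678956)) = 1.876505
s=0.800000, y=1.876505:
  k1 = f(0.800000, 1.876505) = -0.636367
  k2 = f(1.200000, 1.621958) = -0.976961
  y ← 1.876505 + (0.4/2)·(-0.636367 + (-0.976961)) = 1.553839
y(1.2) ≈ 1.5538

1.5538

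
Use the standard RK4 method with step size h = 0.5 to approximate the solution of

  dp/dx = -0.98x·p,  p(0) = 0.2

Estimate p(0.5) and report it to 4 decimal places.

0.1769

RK4: k1 = f(x_n, p_n); k2 = f(x_n + h/2, p_n + (h/2)·k1); k3 = f(x_n + h/2, p_n + (h/2)·k2); k4 = f(x_n + h, p_n + h·k3); p_{n+1} = p_n + (h/6)·(k1 + 2k2 + 2k3 + k4).
x=0.000000, p=0.200000:
  k1 = f(0.000000, 0.200000) = 0.000000
  k2 = f(0.250000, 0.200000) = -0.049000
  k3 = f(0.250000, 0.187750) = -0.045999
  k4 = f(0.500000, 0.177001) = -0.086730
  p ← 0.200000 + (0.5/6)·(k1 + 2k2 + 2k3 + k4) = 0.176939
p(0.5) ≈ 0.1769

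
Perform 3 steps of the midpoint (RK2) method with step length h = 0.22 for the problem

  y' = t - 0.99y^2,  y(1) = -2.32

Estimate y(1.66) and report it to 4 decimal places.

Midpoint: k1 = f(t_n, y_n); k2 = f(t_n + h/2, y_n + (h/2)·k1); y_{n+1} = y_n + h·k2.
t=1.000000, y=-2.320000:
  k1 = f(1.000000, -2.320000) = -4.328576
  k2 = f(1.110000, -2.796143) = -6.630234
  y ← -2.320000 + 0.22·(-6.630234) = -3.778651
t=1.220000, y=-3.778651:
  k1 = f(1.220000, -3.778651) = -12.915424
  k2 = f(1.330000, -5.199348) = -25.432888
  y ← -3.778651 + 0.22·(-25.432888) = -9.373887
t=1.440000, y=-9.373887:
  k1 = f(1.440000, -9.373887) = -85.551054
  k2 = f(1.550000, -18.784503) = -347.778962
  y ← -9.373887 + 0.22·(-347.778962) = -85.885258
y(1.66) ≈ -85.8853

-85.8853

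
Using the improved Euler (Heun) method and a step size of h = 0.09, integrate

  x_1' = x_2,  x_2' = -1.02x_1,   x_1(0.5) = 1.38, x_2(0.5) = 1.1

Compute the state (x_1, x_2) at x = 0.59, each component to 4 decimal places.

Heun on (x_1,x_2): k1 = f(x_n, state_n); k2 = f(x_n + h, state_n + h·k1); state_{n+1} = state_n + (h/2)·(k1 + k2).
0.500000: (1.380000, 1.100000)
  k1 = (1.100000, -1.407600)
  predictor → (1.479000, 0.973316)
  k2 = (0.973316, -1.508580)
  → (1.473299, 0.968772)
(x_1(0.59), x_2(0.59)) ≈ (1.4733, 0.9688)

1.4733, 0.9688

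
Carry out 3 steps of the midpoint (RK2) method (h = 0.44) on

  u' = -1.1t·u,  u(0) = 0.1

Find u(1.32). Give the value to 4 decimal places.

0.0371

Midpoint: k1 = f(t_n, u_n); k2 = f(t_n + h/2, u_n + (h/2)·k1); u_{n+1} = u_n + h·k2.
t=0.000000, u=0.100000:
  k1 = f(0.000000, 0.100000) = 0.000000
  k2 = f(0.220000, 0.100000) = -0.024200
  u ← 0.100000 + 0.44·(-0.024200) = 0.089352
t=0.440000, u=0.089352:
  k1 = f(0.440000, 0.089352) = -0.043246
  k2 = f(0.660000, 0.079838) = -0.057962
  u ← 0.089352 + 0.44·(-0.057962) = 0.063849
t=0.880000, u=0.063849:
  k1 = f(0.880000, 0.063849) = -0.061805
  k2 = f(1.100000, 0.050251) = -0.060804
  u ← 0.063849 + 0.44·(-0.060804) = 0.037095
u(1.32) ≈ 0.0371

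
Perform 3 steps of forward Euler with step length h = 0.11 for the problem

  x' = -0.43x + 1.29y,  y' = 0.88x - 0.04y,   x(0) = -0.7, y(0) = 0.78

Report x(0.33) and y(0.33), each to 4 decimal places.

Euler on (x,y): x_{n+1} = x_n + h·x', y_{n+1} = y_n + h·y'.
0.000000: (-0.700000, 0.780000); f=(1.307200, -0.647200) → (-0.556208, 0.708808)
0.110000: (-0.556208, 0.708808); f=(1.153532, -0.517815) → (-0.429320, 0.651848)
0.220000: (-0.429320, 0.651848); f=(1.025492, -0.403875) → (-0.316515, 0.607422)
(x(0.33), y(0.33)) ≈ (-0.3165, 0.6074)

-0.3165, 0.6074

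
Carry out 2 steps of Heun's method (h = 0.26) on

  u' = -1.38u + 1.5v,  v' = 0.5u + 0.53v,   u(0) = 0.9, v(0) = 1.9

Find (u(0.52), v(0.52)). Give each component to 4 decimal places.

1.7716, 2.8870

Heun on (u,v): k1 = f(t_n, state_n); k2 = f(t_n + h, state_n + h·k1); state_{n+1} = state_n + (h/2)·(k1 + k2).
0.000000: (0.900000, 1.900000)
  k1 = (1.608000, 1.457000)
  predictor → (1.318080, 2.278820)
  k2 = (1.599280, 1.866815)
  → (1.316946, 2.332096)
0.260000: (1.316946, 2.332096)
  k1 = (1.680758, 1.894484)
  predictor → (1.753943, 2.824662)
  k2 = (1.816551, 2.374042)
  → (1.771596, 2.887004)
(u(0.52), v(0.52)) ≈ (1.7716, 2.8870)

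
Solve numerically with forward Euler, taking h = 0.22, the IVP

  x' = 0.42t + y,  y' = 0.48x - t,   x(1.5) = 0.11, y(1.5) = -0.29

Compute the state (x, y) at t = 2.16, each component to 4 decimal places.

Euler on (x,y): x_{n+1} = x_n + h·x', y_{n+1} = y_n + h·y'.
1.500000: (0.110000, -0.290000); f=(0.340000, -1.447200) → (0.184800, -0.608384)
1.720000: (0.184800, -0.608384); f=(0.114016, -1.631296) → (0.209884, -0.967269)
1.940000: (0.209884, -0.967269); f=(-0.152469, -1.839256) → (0.176340, -1.371905)
(x(2.16), y(2.16)) ≈ (0.1763, -1.3719)

0.1763, -1.3719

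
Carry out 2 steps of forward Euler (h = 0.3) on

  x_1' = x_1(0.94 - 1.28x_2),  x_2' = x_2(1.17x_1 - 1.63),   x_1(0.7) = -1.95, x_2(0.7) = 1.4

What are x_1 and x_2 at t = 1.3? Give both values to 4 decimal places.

-1.9963, -0.0004

Euler on (x_1,x_2): x_1_{n+1} = x_1_n + h·x_1', x_2_{n+1} = x_2_n + h·x_2'.
0.700000: (-1.950000, 1.400000); f=(1.661400, -5.476100) → (-1.451580, -0.242830)
1.000000: (-1.451580, -0.242830); f=(-1.815669, 0.808223) → (-1.996281, -0.000363)
(x_1(1.3), x_2(1.3)) ≈ (-1.9963, -0.0004)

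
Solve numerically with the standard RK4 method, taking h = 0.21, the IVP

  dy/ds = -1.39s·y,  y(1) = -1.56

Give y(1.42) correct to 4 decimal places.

-0.7698

RK4: k1 = f(s_n, y_n); k2 = f(s_n + h/2, y_n + (h/2)·k1); k3 = f(s_n + h/2, y_n + (h/2)·k2); k4 = f(s_n + h, y_n + h·k3); y_{n+1} = y_n + (h/6)·(k1 + 2k2 + 2k3 + k4).
s=1.000000, y=-1.560000:
  k1 = f(1.000000, -1.560000) = 2.168400
  k2 = f(1.105000, -1.332318) = 2.046374
  k3 = f(1.105000, -1.345131) = 2.066054
  k4 = f(1.210000, -1.126129) = 1.894036
  y ← -1.560000 + (0.21/6)·(k1 + 2k2 + 2k3 + k4) = -1.129945
s=1.210000, y=-1.129945:
  k1 = f(1.210000, -1.129945) = 1.900454
  k2 = f(1.315000, -0.930397) = 1.700626
  k3 = f(1.315000, -0.951379) = 1.738978
  k4 = f(1.420000, -0.764759) = 1.509482
  y ← -1.129945 + (0.21/6)·(k1 + 2k2 + 2k3 + k4) = -0.769825
y(1.42) ≈ -0.7698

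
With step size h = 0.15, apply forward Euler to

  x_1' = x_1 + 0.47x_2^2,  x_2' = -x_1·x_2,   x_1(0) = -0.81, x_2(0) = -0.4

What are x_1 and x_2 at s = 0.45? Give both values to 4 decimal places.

Euler on (x_1,x_2): x_1_{n+1} = x_1_n + h·x_1', x_2_{n+1} = x_2_n + h·x_2'.
0.000000: (-0.810000, -0.400000); f=(-0.734800, -0.324000) → (-0.920220, -0.448600)
0.150000: (-0.920220, -0.448600); f=(-0.825636, -0.412811) → (-1.044065, -0.510522)
0.300000: (-1.044065, -0.510522); f=(-0.921568, -0.533018) → (-1.182301, -0.590474)
(x_1(0.45), x_2(0.45)) ≈ (-1.1823, -0.5905)

-1.1823, -0.5905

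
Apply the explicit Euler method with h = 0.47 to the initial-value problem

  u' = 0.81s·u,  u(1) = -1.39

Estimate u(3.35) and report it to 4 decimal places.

Euler: u_{n+1} = u_n + h·f(s_n, u_n).
s=1.000000, u=-1.390000: f=-1.125900 → u ← -1.390000 + 0.47·(-1.125900) = -1.919173
s=1.470000, u=-1.919173: f=-2.285159 → u ← -1.919173 + 0.47·(-2.285159) = -2.993198
s=1.940000, u=-2.993198: f=-4.703511 → u ← -2.993198 + 0.47·(-4.703511) = -5.203848
s=2.410000, u=-5.203848: f=-10.158432 → u ← -5.203848 + 0.47·(-10.158432) = -9.978311
s=2.880000, u=-9.978311: f=-23.277404 → u ← -9.978311 + 0.47·(-23.277404) = -20.918691
u(3.35) ≈ -20.9187

-20.9187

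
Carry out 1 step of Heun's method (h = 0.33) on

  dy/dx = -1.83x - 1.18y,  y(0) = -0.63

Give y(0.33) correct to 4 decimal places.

-0.5321

Heun: k1 = f(x_n, y_n); k2 = f(x_n + h, y_n + h·k1); y_{n+1} = y_n + (h/2)·(k1 + k2).
x=0.000000, y=-0.630000:
  k1 = f(0.000000, -0.630000) = 0.743400
  k2 = f(0.330000, -0.384678) = -0.149980
  y ← -0.630000 + (0.33/2)·(0.743400 + (-0.149980)) = -0.532086
y(0.33) ≈ -0.5321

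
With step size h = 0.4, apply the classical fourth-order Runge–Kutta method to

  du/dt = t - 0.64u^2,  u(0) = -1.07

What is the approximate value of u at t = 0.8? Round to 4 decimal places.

RK4: k1 = f(t_n, u_n); k2 = f(t_n + h/2, u_n + (h/2)·k1); k3 = f(t_n + h/2, u_n + (h/2)·k2); k4 = f(t_n + h, u_n + h·k3); u_{n+1} = u_n + (h/6)·(k1 + 2k2 + 2k3 + k4).
t=0.000000, u=-1.070000:
  k1 = f(0.000000, -1.070000) = -0.732736
  k2 = f(0.200000, -1.216547) = -0.747192
  k3 = f(0.200000, -1.219438) = -0.751699
  k4 = f(0.400000, -1.370680) = -0.802408
  u ← -1.070000 + (0.4/6)·(k1 + 2k2 + 2k3 + k4) = -1.372195
t=0.400000, u=-1.372195:
  k1 = f(0.400000, -1.372195) = -0.805068
  k2 = f(0.600000, -1.533209) = -0.904467
  k3 = f(0.600000, -1.553088) = -0.943733
  k4 = f(0.800000, -1.749688) = -1.159302
  u ← -1.372195 + (0.4/6)·(k1 + 2k2 + 2k3 + k4) = -1.749580
u(0.8) ≈ -1.7496

-1.7496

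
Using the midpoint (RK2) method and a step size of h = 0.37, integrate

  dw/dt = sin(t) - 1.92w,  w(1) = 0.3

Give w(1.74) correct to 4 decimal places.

Midpoint: k1 = f(t_n, w_n); k2 = f(t_n + h/2, w_n + (h/2)·k1); w_{n+1} = w_n + h·k2.
t=1.000000, w=0.300000:
  k1 = f(1.000000, 0.300000) = 0.265471
  k2 = f(1.185000, 0.349112) = 0.256204
  w ← 0.300000 + 0.37·0.256204 = 0.394795
t=1.370000, w=0.394795:
  k1 = f(1.370000, 0.394795) = 0.221901
  k2 = f(1.555000, 0.435847) = 0.163049
  w ← 0.394795 + 0.37·0.163049 = 0.455123
w(1.74) ≈ 0.4551

0.4551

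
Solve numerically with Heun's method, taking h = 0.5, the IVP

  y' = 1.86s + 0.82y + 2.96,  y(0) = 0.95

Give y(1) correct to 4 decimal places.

7.7087

Heun: k1 = f(s_n, y_n); k2 = f(s_n + h, y_n + h·k1); y_{n+1} = y_n + (h/2)·(k1 + k2).
s=0.000000, y=0.950000:
  k1 = f(0.000000, 0.950000) = 3.739000
  k2 = f(0.500000, 2.819500) = 6.201990
  y ← 0.950000 + (0.5/2)·(3.739000 + 6.201990) = 3.435248
s=0.500000, y=3.435248:
  k1 = f(0.500000, 3.435248) = 6.706903
  k2 = f(1.000000, 6.788699) = 10.386733
  y ← 3.435248 + (0.5/2)·(6.706903 + 10.386733) = 7.708657
y(1) ≈ 7.7087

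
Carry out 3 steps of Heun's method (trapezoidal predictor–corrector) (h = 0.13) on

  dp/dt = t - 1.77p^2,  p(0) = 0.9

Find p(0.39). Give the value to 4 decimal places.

Heun: k1 = f(t_n, p_n); k2 = f(t_n + h, p_n + h·k1); p_{n+1} = p_n + (h/2)·(k1 + k2).
t=0.000000, p=0.900000:
  k1 = f(0.000000, 0.900000) = -1.433700
  k2 = f(0.130000, 0.713619) = -0.771376
  p ← 0.900000 + (0.13/2)·(-1.433700 + (-0.771376)) = 0.756670
t=0.130000, p=0.756670:
  k1 = f(0.130000, 0.756670) = -0.883413
  k2 = f(0.260000, 0.641826) = -0.469136
  p ← 0.756670 + (0.13/2)·(-0.883413 + (-0.469136)) = 0.668754
t=0.260000, p=0.668754:
  k1 = f(0.260000, 0.668754) = -0.531601
  k2 = f(0.390000, 0.599646) = -0.246449
  p ← 0.668754 + (0.13/2)·(-0.531601 + (-0.246449)) = 0.618181
p(0.39) ≈ 0.6182

0.6182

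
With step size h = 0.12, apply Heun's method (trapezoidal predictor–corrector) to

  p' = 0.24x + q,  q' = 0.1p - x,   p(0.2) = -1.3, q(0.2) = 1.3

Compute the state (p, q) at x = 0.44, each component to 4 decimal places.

-0.9806, 1.1959

Heun on (p,q): k1 = f(x_n, state_n); k2 = f(x_n + h, state_n + h·k1); state_{n+1} = state_n + (h/2)·(k1 + k2).
0.200000: (-1.300000, 1.300000)
  k1 = (1.348000, -0.330000)
  predictor → (-1.138240, 1.260400)
  k2 = (1.337200, -0.433824)
  → (-1.138888, 1.254171)
0.320000: (-1.138888, 1.254171)
  k1 = (1.330971, -0.433889)
  predictor → (-0.979172, 1.202104)
  k2 = (1.307704, -0.537917)
  → (-0.980568, 1.195862)
(p(0.44), q(0.44)) ≈ (-0.9806, 1.1959)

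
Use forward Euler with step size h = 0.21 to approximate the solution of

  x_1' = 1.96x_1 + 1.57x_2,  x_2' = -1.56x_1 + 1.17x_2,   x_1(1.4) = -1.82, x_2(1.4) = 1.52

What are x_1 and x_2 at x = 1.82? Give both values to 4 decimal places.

Euler on (x_1,x_2): x_1_{n+1} = x_1_n + h·x_1', x_2_{n+1} = x_2_n + h·x_2'.
1.400000: (-1.820000, 1.520000); f=(-1.180800, 4.617600) → (-2.067968, 2.489696)
1.610000: (-2.067968, 2.489696); f=(-0.144395, 6.138974) → (-2.098291, 3.778881)
(x_1(1.82), x_2(1.82)) ≈ (-2.0983, 3.7789)

-2.0983, 3.7789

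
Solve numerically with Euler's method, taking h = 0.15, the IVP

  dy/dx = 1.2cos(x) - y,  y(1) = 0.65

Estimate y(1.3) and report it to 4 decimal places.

0.6258

Euler: y_{n+1} = y_n + h·f(x_n, y_n).
x=1.000000, y=0.650000: f=-0.001637 → y ← 0.650000 + 0.15·(-0.001637) = 0.649754
x=1.150000, y=0.649754: f=-0.159569 → y ← 0.649754 + 0.15·(-0.159569) = 0.625819
y(1.3) ≈ 0.6258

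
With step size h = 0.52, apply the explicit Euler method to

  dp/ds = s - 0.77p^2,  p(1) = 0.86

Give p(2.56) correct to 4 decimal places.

Euler: p_{n+1} = p_n + h·f(s_n, p_n).
s=1.000000, p=0.860000: f=0.430508 → p ← 0.860000 + 0.52·0.430508 = 1.083864
s=1.520000, p=1.083864: f=0.615434 → p ← 1.083864 + 0.52·0.615434 = 1.403890
s=2.040000, p=1.403890: f=0.522402 → p ← 1.403890 + 0.52·0.522402 = 1.675539
p(2.56) ≈ 1.6755

1.6755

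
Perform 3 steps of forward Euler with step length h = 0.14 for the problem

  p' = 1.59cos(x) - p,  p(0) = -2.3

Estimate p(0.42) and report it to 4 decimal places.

Euler: p_{n+1} = p_n + h·f(x_n, p_n).
x=0.000000, p=-2.300000: f=3.890000 → p ← -2.300000 + 0.14·3.890000 = -1.755400
x=0.140000, p=-1.755400: f=3.329843 → p ← -1.755400 + 0.14·3.329843 = -1.289222
x=0.280000, p=-1.289222: f=2.817300 → p ← -1.289222 + 0.14·2.817300 = -0.894800
p(0.42) ≈ -0.8948

-0.8948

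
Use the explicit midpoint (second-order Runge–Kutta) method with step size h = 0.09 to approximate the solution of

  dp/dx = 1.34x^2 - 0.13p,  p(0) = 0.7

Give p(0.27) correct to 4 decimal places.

Midpoint: k1 = f(x_n, p_n); k2 = f(x_n + h/2, p_n + (h/2)·k1); p_{n+1} = p_n + h·k2.
x=0.000000, p=0.700000:
  k1 = f(0.000000, 0.700000) = -0.091000
  k2 = f(0.045000, 0.695905) = -0.087754
  p ← 0.700000 + 0.09·(-0.087754) = 0.692102
x=0.090000, p=0.692102:
  k1 = f(0.090000, 0.692102) = -0.079119
  k2 = f(0.135000, 0.688542) = -0.065089
  p ← 0.692102 + 0.09·(-0.065089) = 0.686244
x=0.180000, p=0.686244:
  k1 = f(0.180000, 0.686244) = -0.045796
  k2 = f(0.225000, 0.684183) = -0.021106
  p ← 0.686244 + 0.09·(-0.021106) = 0.684345
p(0.27) ≈ 0.6843

0.6843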